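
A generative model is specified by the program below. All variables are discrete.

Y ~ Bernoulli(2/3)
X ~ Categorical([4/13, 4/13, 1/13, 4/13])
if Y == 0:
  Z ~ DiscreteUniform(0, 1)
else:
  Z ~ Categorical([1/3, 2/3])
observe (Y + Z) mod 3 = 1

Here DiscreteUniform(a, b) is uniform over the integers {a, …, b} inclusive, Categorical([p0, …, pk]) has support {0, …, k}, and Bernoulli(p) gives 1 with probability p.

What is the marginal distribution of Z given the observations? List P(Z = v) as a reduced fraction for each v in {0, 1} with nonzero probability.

P(Z=0) = 4/7, P(Z=1) = 3/7

Enumerate traces; 8 have nonzero weight after conditioning:
  (Y=0, X=0, Z=1) weight 2/39
  (Y=0, X=1, Z=1) weight 2/39
  (Y=0, X=2, Z=1) weight 1/78
  (Y=0, X=3, Z=1) weight 2/39
  (Y=1, X=0, Z=0) weight 8/117
  (Y=1, X=1, Z=0) weight 8/117
  (Y=1, X=2, Z=0) weight 2/117
  (Y=1, X=3, Z=0) weight 8/117
Group by Z:
  weight(Z=0) = 2/9
  weight(Z=1) = 1/6
Total weight = 2/9 + 1/6 = 7/18
P(Z=0 | obs) = 2/9 / 7/18 = 4/7
P(Z=1 | obs) = 1/6 / 7/18 = 3/7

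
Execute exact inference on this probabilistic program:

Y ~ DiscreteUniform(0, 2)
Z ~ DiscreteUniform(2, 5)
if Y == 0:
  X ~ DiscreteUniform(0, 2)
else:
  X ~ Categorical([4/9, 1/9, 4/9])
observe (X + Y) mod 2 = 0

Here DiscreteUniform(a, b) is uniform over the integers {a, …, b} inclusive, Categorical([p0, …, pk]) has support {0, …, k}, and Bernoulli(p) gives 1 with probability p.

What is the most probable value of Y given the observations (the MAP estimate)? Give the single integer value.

argmax_v P(Y = v | obs) = 2

Enumerate traces; 20 have nonzero weight after conditioning:
  (Y=0, Z=2, X=0) weight 1/36
  (Y=0, Z=2, X=2) weight 1/36
  (Y=0, Z=3, X=0) weight 1/36
  (Y=0, Z=3, X=2) weight 1/36
  (Y=0, Z=4, X=0) weight 1/36
  (Y=0, Z=4, X=2) weight 1/36
  (Y=0, Z=5, X=0) weight 1/36
  (Y=0, Z=5, X=2) weight 1/36
  (Y=1, Z=2, X=1) weight 1/108
  (Y=2, Z=2, X=0) weight 1/27
  … 10 more
Group by Y:
  weight(Y=0) = 2/9
  weight(Y=1) = 1/27
  weight(Y=2) = 8/27
Total weight = 2/9 + 1/27 + 8/27 = 5/9
P(Y=0 | obs) = 2/9 / 5/9 = 2/5
P(Y=1 | obs) = 1/27 / 5/9 = 1/15
P(Y=2 | obs) = 8/27 / 5/9 = 8/15
argmax = 2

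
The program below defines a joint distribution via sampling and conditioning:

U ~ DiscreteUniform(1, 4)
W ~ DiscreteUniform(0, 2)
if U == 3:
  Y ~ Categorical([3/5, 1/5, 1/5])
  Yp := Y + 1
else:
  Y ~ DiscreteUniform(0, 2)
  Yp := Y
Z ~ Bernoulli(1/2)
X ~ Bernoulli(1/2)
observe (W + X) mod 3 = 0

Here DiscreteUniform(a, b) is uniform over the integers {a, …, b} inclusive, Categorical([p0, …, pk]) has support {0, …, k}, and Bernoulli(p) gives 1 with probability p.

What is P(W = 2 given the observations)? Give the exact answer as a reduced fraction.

P(W = 2 | obs) = 1/2

Enumerate traces; 48 have nonzero weight after conditioning:
  (U=1, W=0, Y=0, Z=0, X=0) weight 1/144
  (U=1, W=0, Y=0, Z=1, X=0) weight 1/144
  (U=1, W=0, Y=1, Z=0, X=0) weight 1/144
  (U=1, W=0, Y=1, Z=1, X=0) weight 1/144
  (U=1, W=0, Y=2, Z=0, X=0) weight 1/144
  (U=1, W=0, Y=2, Z=1, X=0) weight 1/144
  (U=1, W=2, Y=0, Z=0, X=1) weight 1/144
  (U=1, W=2, Y=0, Z=1, X=1) weight 1/144
  … 40 more
Group by W:
  weight(W=0) = 1/6
  weight(W=2) = 1/6
Total weight = 1/6 + 1/6 = 1/3
P(W=0 | obs) = 1/6 / 1/3 = 1/2
P(W=2 | obs) = 1/6 / 1/3 = 1/2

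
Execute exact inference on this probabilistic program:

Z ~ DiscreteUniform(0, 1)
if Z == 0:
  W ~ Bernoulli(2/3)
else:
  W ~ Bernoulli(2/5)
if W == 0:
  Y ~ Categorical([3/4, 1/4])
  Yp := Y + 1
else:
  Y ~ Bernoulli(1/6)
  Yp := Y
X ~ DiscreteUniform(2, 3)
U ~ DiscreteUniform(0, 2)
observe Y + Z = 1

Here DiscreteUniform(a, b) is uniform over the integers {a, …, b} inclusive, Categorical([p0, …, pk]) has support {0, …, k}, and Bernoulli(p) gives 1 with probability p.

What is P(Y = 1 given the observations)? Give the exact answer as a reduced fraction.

P(Y = 1 | obs) = 35/176

Enumerate traces; 24 have nonzero weight after conditioning:
  (Z=0, W=0, Y=1, X=2, U=0) weight 1/144
  (Z=0, W=0, Y=1, X=2, U=1) weight 1/144
  (Z=0, W=0, Y=1, X=2, U=2) weight 1/144
  (Z=0, W=0, Y=1, X=3, U=0) weight 1/144
  (Z=0, W=0, Y=1, X=3, U=1) weight 1/144
  (Z=0, W=0, Y=1, X=3, U=2) weight 1/144
  (Z=0, W=1, Y=1, X=2, U=0) weight 1/108
  (Z=0, W=1, Y=1, X=2, U=1) weight 1/108
  (Z=1, W=0, Y=0, X=2, U=0) weight 3/80
  … 15 more
Group by Y:
  weight(Y=0) = 47/120
  weight(Y=1) = 7/72
Total weight = 47/120 + 7/72 = 22/45
P(Y=0 | obs) = 47/120 / 22/45 = 141/176
P(Y=1 | obs) = 7/72 / 22/45 = 35/176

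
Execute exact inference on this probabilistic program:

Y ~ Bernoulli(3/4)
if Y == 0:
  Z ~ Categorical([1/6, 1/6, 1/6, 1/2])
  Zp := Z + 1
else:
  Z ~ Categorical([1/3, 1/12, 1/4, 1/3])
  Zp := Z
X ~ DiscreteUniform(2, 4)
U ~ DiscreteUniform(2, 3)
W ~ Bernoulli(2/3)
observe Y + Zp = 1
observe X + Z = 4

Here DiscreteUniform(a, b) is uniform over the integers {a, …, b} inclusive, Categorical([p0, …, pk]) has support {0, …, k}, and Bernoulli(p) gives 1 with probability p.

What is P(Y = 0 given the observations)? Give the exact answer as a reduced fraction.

P(Y = 0 | obs) = 1/7

Enumerate traces; 8 have nonzero weight after conditioning:
  (Y=0, Z=0, X=4, U=2, W=0) weight 1/432
  (Y=0, Z=0, X=4, U=2, W=1) weight 1/216
  (Y=0, Z=0, X=4, U=3, W=0) weight 1/432
  (Y=0, Z=0, X=4, U=3, W=1) weight 1/216
  (Y=1, Z=0, X=4, U=2, W=0) weight 1/72
  (Y=1, Z=0, X=4, U=2, W=1) weight 1/36
  (Y=1, Z=0, X=4, U=3, W=0) weight 1/72
  (Y=1, Z=0, X=4, U=3, W=1) weight 1/36
Group by Y:
  weight(Y=0) = 1/72
  weight(Y=1) = 1/12
Total weight = 1/72 + 1/12 = 7/72
P(Y=0 | obs) = 1/72 / 7/72 = 1/7
P(Y=1 | obs) = 1/12 / 7/72 = 6/7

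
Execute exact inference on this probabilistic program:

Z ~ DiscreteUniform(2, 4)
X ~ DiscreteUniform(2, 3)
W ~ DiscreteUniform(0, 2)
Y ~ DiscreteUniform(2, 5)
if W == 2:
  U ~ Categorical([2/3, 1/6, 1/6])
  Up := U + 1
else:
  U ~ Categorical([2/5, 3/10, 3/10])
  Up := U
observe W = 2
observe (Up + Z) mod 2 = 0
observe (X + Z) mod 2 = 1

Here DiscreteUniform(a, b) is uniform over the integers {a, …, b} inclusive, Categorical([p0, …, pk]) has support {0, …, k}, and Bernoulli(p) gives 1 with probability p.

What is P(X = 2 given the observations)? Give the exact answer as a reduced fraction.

P(X = 2 | obs) = 5/7

Enumerate traces; 16 have nonzero weight after conditioning:
  (Z=2, X=3, W=2, Y=2, U=1) weight 1/432
  (Z=2, X=3, W=2, Y=3, U=1) weight 1/432
  (Z=2, X=3, W=2, Y=4, U=1) weight 1/432
  (Z=2, X=3, W=2, Y=5, U=1) weight 1/432
  (Z=3, X=2, W=2, Y=2, U=0) weight 1/108
  (Z=3, X=2, W=2, Y=2, U=2) weight 1/432
  (Z=3, X=2, W=2, Y=3, U=0) weight 1/108
  (Z=3, X=2, W=2, Y=3, U=2) weight 1/432
  … 8 more
Group by X:
  weight(X=2) = 5/108
  weight(X=3) = 1/54
Total weight = 5/108 + 1/54 = 7/108
P(X=2 | obs) = 5/108 / 7/108 = 5/7
P(X=3 | obs) = 1/54 / 7/108 = 2/7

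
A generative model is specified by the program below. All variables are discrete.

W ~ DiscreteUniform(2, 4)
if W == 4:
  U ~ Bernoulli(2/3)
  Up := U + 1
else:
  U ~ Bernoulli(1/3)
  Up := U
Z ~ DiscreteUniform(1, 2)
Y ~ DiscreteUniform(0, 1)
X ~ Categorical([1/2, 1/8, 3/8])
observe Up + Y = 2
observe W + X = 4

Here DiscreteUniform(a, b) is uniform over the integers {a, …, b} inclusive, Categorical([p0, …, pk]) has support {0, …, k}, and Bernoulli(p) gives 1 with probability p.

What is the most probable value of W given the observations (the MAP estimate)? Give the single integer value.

argmax_v P(W = v | obs) = 4

Enumerate traces; 8 have nonzero weight after conditioning:
  (W=2, U=1, Z=1, Y=1, X=2) weight 1/96
  (W=2, U=1, Z=2, Y=1, X=2) weight 1/96
  (W=3, U=1, Z=1, Y=1, X=1) weight 1/288
  (W=3, U=1, Z=2, Y=1, X=1) weight 1/288
  (W=4, U=0, Z=1, Y=1, X=0) weight 1/72
  (W=4, U=0, Z=2, Y=1, X=0) weight 1/72
  (W=4, U=1, Z=1, Y=0, X=0) weight 1/36
  (W=4, U=1, Z=2, Y=0, X=0) weight 1/36
Group by W:
  weight(W=2) = 1/48
  weight(W=3) = 1/144
  weight(W=4) = 1/12
Total weight = 1/48 + 1/144 + 1/12 = 1/9
P(W=2 | obs) = 1/48 / 1/9 = 3/16
P(W=3 | obs) = 1/144 / 1/9 = 1/16
P(W=4 | obs) = 1/12 / 1/9 = 3/4
argmax = 4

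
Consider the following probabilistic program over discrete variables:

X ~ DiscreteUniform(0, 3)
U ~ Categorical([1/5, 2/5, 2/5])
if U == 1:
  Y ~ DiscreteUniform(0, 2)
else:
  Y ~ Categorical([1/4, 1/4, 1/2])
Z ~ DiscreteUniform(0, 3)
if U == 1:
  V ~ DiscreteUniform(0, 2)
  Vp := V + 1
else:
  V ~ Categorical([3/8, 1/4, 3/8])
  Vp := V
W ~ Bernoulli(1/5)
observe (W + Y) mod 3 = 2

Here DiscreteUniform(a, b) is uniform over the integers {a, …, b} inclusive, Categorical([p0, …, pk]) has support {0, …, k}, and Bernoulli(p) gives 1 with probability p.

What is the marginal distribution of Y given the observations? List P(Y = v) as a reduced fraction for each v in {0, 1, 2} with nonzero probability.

P(Y=1) = 17/121, P(Y=2) = 104/121

Enumerate traces; 288 have nonzero weight after conditioning:
  (X=0, U=0, Y=1, Z=0, V=0, W=1) weight 3/12800
  (X=0, U=0, Y=1, Z=0, V=1, W=1) weight 1/6400
  (X=0, U=0, Y=1, Z=0, V=2, W=1) weight 3/12800
  (X=0, U=0, Y=1, Z=1, V=0, W=1) weight 3/12800
  (X=0, U=0, Y=1, Z=1, V=1, W=1) weight 1/6400
  (X=0, U=0, Y=1, Z=1, V=2, W=1) weight 3/12800
  (X=0, U=0, Y=1, Z=2, V=0, W=1) weight 3/12800
  (X=0, U=0, Y=1, Z=2, V=1, W=1) weight 1/6400
  (X=0, U=0, Y=2, Z=0, V=0, W=0) weight 3/1600
  … 279 more
Group by Y:
  weight(Y=1) = 17/300
  weight(Y=2) = 26/75
Total weight = 17/300 + 26/75 = 121/300
P(Y=1 | obs) = 17/300 / 121/300 = 17/121
P(Y=2 | obs) = 26/75 / 121/300 = 104/121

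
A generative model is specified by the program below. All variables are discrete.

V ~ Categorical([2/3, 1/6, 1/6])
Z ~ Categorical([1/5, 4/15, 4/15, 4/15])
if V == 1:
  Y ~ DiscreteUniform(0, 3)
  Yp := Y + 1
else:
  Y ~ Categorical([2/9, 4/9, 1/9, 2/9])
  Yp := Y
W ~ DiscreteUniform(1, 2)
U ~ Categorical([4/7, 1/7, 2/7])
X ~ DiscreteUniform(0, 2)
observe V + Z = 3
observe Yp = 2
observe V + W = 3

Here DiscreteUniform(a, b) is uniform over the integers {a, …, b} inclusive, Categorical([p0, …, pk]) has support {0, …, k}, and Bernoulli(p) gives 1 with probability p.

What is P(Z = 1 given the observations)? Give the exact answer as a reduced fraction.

Enumerate traces; 18 have nonzero weight after conditioning:
  (V=1, Z=2, Y=1, W=2, U=0, X=0) weight 1/945
  (V=1, Z=2, Y=1, W=2, U=0, X=1) weight 1/945
  (V=1, Z=2, Y=1, W=2, U=0, X=2) weight 1/945
  (V=1, Z=2, Y=1, W=2, U=1, X=0) weight 1/3780
  (V=1, Z=2, Y=1, W=2, U=1, X=1) weight 1/3780
  (V=1, Z=2, Y=1, W=2, U=1, X=2) weight 1/3780
  (V=1, Z=2, Y=1, W=2, U=2, X=0) weight 1/1890
  (V=1, Z=2, Y=1, W=2, U=2, X=1) weight 1/1890
  (V=2, Z=1, Y=2, W=1, U=0, X=0) weight 4/8505
  … 9 more
Group by Z:
  weight(Z=1) = 1/405
  weight(Z=2) = 1/180
Total weight = 1/405 + 1/180 = 13/1620
P(Z=1 | obs) = 1/405 / 13/1620 = 4/13
P(Z=2 | obs) = 1/180 / 13/1620 = 9/13

P(Z = 1 | obs) = 4/13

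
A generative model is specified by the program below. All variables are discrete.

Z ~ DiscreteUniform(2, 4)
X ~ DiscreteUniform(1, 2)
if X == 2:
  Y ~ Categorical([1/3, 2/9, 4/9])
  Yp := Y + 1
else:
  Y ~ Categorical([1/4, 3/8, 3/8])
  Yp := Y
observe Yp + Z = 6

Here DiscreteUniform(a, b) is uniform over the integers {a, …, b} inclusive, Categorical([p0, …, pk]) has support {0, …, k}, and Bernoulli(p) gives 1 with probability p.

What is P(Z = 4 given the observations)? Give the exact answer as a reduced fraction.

Enumerate traces; 3 have nonzero weight after conditioning:
  (Z=3, X=2, Y=2) weight 2/27
  (Z=4, X=1, Y=2) weight 1/16
  (Z=4, X=2, Y=1) weight 1/27
Group by Z:
  weight(Z=3) = 2/27
  weight(Z=4) = 43/432
Total weight = 2/27 + 43/432 = 25/144
P(Z=3 | obs) = 2/27 / 25/144 = 32/75
P(Z=4 | obs) = 43/432 / 25/144 = 43/75

P(Z = 4 | obs) = 43/75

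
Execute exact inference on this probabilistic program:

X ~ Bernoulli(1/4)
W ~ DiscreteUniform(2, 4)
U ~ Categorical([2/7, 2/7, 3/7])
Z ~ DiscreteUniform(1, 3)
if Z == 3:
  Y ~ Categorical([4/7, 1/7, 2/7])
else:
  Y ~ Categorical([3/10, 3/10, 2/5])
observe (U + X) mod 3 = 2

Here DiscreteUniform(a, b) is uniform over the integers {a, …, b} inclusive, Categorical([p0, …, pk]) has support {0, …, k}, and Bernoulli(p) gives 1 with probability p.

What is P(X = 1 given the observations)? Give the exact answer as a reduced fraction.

Enumerate traces; 54 have nonzero weight after conditioning:
  (X=0, W=2, U=2, Z=1, Y=0) weight 3/280
  (X=0, W=2, U=2, Z=1, Y=1) weight 3/280
  (X=0, W=2, U=2, Z=1, Y=2) weight 1/70
  (X=0, W=2, U=2, Z=2, Y=0) weight 3/280
  (X=0, W=2, U=2, Z=2, Y=1) weight 3/280
  (X=0, W=2, U=2, Z=2, Y=2) weight 1/70
  (X=0, W=2, U=2, Z=3, Y=0) weight 1/49
  (X=0, W=2, U=2, Z=3, Y=1) weight 1/196
  (X=1, W=2, U=1, Z=1, Y=0) weight 1/420
  … 45 more
Group by X:
  weight(X=0) = 9/28
  weight(X=1) = 1/14
Total weight = 9/28 + 1/14 = 11/28
P(X=0 | obs) = 9/28 / 11/28 = 9/11
P(X=1 | obs) = 1/14 / 11/28 = 2/11

P(X = 1 | obs) = 2/11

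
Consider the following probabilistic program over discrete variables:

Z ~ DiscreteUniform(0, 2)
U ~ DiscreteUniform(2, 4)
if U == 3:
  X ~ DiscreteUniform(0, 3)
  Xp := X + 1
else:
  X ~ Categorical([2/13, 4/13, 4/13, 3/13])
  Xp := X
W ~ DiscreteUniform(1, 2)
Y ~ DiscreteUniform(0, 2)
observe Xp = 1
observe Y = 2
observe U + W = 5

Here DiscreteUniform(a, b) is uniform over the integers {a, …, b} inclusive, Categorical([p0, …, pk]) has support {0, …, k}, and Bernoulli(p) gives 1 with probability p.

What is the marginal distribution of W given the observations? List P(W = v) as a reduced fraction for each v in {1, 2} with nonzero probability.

P(W=1) = 16/29, P(W=2) = 13/29

Enumerate traces; 6 have nonzero weight after conditioning:
  (Z=0, U=3, X=0, W=2, Y=2) weight 1/216
  (Z=0, U=4, X=1, W=1, Y=2) weight 2/351
  (Z=1, U=3, X=0, W=2, Y=2) weight 1/216
  (Z=1, U=4, X=1, W=1, Y=2) weight 2/351
  (Z=2, U=3, X=0, W=2, Y=2) weight 1/216
  (Z=2, U=4, X=1, W=1, Y=2) weight 2/351
Group by W:
  weight(W=1) = 2/117
  weight(W=2) = 1/72
Total weight = 2/117 + 1/72 = 29/936
P(W=1 | obs) = 2/117 / 29/936 = 16/29
P(W=2 | obs) = 1/72 / 29/936 = 13/29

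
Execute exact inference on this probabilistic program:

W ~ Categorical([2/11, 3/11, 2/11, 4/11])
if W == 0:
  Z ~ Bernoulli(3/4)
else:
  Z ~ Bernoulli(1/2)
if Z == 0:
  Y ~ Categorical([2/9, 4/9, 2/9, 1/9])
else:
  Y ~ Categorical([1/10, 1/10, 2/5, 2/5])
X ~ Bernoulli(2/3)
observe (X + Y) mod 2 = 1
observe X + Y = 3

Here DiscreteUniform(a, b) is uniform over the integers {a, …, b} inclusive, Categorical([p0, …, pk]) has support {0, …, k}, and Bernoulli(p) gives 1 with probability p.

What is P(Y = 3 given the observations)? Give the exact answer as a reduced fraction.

P(Y = 3 | obs) = 133/449

Enumerate traces; 16 have nonzero weight after conditioning:
  (W=0, Z=0, Y=2, X=1) weight 2/297
  (W=0, Z=0, Y=3, X=0) weight 1/594
  (W=0, Z=1, Y=2, X=1) weight 2/55
  (W=0, Z=1, Y=3, X=0) weight 1/55
  (W=1, Z=0, Y=2, X=1) weight 2/99
  (W=1, Z=0, Y=3, X=0) weight 1/198
  (W=1, Z=1, Y=2, X=1) weight 2/55
  (W=1, Z=1, Y=3, X=0) weight 1/55
  … 8 more
Group by Y:
  weight(Y=2) = 316/1485
  weight(Y=3) = 133/1485
Total weight = 316/1485 + 133/1485 = 449/1485
P(Y=2 | obs) = 316/1485 / 449/1485 = 316/449
P(Y=3 | obs) = 133/1485 / 449/1485 = 133/449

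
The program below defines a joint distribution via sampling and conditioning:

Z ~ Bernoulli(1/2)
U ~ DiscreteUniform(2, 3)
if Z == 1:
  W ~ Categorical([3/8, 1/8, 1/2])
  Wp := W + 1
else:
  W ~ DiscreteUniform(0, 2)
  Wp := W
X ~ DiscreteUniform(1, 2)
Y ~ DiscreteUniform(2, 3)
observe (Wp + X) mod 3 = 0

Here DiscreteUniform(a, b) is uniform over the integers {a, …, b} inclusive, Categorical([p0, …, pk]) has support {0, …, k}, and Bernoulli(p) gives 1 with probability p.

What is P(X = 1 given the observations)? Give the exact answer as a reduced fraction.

Enumerate traces; 16 have nonzero weight after conditioning:
  (Z=0, U=2, W=1, X=2, Y=2) weight 1/48
  (Z=0, U=2, W=1, X=2, Y=3) weight 1/48
  (Z=0, U=2, W=2, X=1, Y=2) weight 1/48
  (Z=0, U=2, W=2, X=1, Y=3) weight 1/48
  (Z=0, U=3, W=1, X=2, Y=2) weight 1/48
  (Z=0, U=3, W=1, X=2, Y=3) weight 1/48
  (Z=0, U=3, W=2, X=1, Y=2) weight 1/48
  (Z=0, U=3, W=2, X=1, Y=3) weight 1/48
  … 8 more
Group by X:
  weight(X=1) = 11/96
  weight(X=2) = 17/96
Total weight = 11/96 + 17/96 = 7/24
P(X=1 | obs) = 11/96 / 7/24 = 11/28
P(X=2 | obs) = 17/96 / 7/24 = 17/28

P(X = 1 | obs) = 11/28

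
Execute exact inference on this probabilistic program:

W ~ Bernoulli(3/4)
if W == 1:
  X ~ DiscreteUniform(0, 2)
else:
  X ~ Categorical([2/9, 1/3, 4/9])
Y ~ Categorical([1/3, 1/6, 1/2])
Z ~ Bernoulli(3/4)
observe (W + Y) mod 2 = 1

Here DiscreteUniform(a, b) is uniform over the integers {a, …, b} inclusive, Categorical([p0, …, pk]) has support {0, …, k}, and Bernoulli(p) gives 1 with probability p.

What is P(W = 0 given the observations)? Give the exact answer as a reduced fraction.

P(W = 0 | obs) = 1/16

Enumerate traces; 18 have nonzero weight after conditioning:
  (W=0, X=0, Y=1, Z=0) weight 1/432
  (W=0, X=0, Y=1, Z=1) weight 1/144
  (W=0, X=1, Y=1, Z=0) weight 1/288
  (W=0, X=1, Y=1, Z=1) weight 1/96
  (W=0, X=2, Y=1, Z=0) weight 1/216
  (W=0, X=2, Y=1, Z=1) weight 1/72
  (W=1, X=0, Y=0, Z=0) weight 1/48
  (W=1, X=0, Y=0, Z=1) weight 1/16
  … 10 more
Group by W:
  weight(W=0) = 1/24
  weight(W=1) = 5/8
Total weight = 1/24 + 5/8 = 2/3
P(W=0 | obs) = 1/24 / 2/3 = 1/16
P(W=1 | obs) = 5/8 / 2/3 = 15/16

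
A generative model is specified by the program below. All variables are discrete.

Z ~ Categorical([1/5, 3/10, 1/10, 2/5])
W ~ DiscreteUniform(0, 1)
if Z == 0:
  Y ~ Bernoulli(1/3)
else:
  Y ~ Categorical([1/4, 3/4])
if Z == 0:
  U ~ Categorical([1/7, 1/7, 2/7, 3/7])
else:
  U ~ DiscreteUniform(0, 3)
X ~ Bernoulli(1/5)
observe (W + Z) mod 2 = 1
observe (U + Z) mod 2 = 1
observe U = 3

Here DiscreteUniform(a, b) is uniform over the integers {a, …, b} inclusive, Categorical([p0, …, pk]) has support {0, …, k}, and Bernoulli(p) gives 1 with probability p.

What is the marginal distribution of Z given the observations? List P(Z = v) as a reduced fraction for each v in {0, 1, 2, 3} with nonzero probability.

P(Z=0) = 24/31, P(Z=2) = 7/31

Enumerate traces; 8 have nonzero weight after conditioning:
  (Z=0, W=1, Y=0, U=3, X=0) weight 4/175
  (Z=0, W=1, Y=0, U=3, X=1) weight 1/175
  (Z=0, W=1, Y=1, U=3, X=0) weight 2/175
  (Z=0, W=1, Y=1, U=3, X=1) weight 1/350
  (Z=2, W=1, Y=0, U=3, X=0) weight 1/400
  (Z=2, W=1, Y=0, U=3, X=1) weight 1/1600
  (Z=2, W=1, Y=1, U=3, X=0) weight 3/400
  (Z=2, W=1, Y=1, U=3, X=1) weight 3/1600
Group by Z:
  weight(Z=0) = 3/70
  weight(Z=2) = 1/80
Total weight = 3/70 + 1/80 = 31/560
P(Z=0 | obs) = 3/70 / 31/560 = 24/31
P(Z=2 | obs) = 1/80 / 31/560 = 7/31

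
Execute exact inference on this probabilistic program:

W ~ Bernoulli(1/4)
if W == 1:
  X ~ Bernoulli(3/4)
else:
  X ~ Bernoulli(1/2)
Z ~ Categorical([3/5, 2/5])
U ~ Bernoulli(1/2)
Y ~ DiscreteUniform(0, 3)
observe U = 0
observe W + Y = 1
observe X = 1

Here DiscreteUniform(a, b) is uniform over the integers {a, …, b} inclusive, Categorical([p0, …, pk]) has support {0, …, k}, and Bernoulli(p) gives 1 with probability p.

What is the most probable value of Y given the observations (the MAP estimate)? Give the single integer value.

argmax_v P(Y = v | obs) = 1

Enumerate traces; 4 have nonzero weight after conditioning:
  (W=0, X=1, Z=0, U=0, Y=1) weight 9/320
  (W=0, X=1, Z=1, U=0, Y=1) weight 3/160
  (W=1, X=1, Z=0, U=0, Y=0) weight 9/640
  (W=1, X=1, Z=1, U=0, Y=0) weight 3/320
Group by Y:
  weight(Y=0) = 3/128
  weight(Y=1) = 3/64
Total weight = 3/128 + 3/64 = 9/128
P(Y=0 | obs) = 3/128 / 9/128 = 1/3
P(Y=1 | obs) = 3/64 / 9/128 = 2/3
argmax = 1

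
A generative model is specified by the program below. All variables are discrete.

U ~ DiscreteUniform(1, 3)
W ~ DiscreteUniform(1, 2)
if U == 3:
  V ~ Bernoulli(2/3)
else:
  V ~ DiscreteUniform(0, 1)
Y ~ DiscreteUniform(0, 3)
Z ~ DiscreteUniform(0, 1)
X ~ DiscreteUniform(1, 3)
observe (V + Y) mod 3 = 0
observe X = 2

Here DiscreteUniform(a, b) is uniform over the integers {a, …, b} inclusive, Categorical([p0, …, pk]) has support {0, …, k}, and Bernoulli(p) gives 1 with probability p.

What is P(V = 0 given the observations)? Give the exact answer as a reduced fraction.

Enumerate traces; 36 have nonzero weight after conditioning:
  (U=1, W=1, V=0, Y=0, Z=0, X=2) weight 1/288
  (U=1, W=1, V=0, Y=0, Z=1, X=2) weight 1/288
  (U=1, W=1, V=0, Y=3, Z=0, X=2) weight 1/288
  (U=1, W=1, V=0, Y=3, Z=1, X=2) weight 1/288
  (U=1, W=1, V=1, Y=2, Z=0, X=2) weight 1/288
  (U=1, W=1, V=1, Y=2, Z=1, X=2) weight 1/288
  (U=1, W=2, V=0, Y=0, Z=0, X=2) weight 1/288
  (U=1, W=2, V=0, Y=0, Z=1, X=2) weight 1/288
  … 28 more
Group by V:
  weight(V=0) = 2/27
  weight(V=1) = 5/108
Total weight = 2/27 + 5/108 = 13/108
P(V=0 | obs) = 2/27 / 13/108 = 8/13
P(V=1 | obs) = 5/108 / 13/108 = 5/13

P(V = 0 | obs) = 8/13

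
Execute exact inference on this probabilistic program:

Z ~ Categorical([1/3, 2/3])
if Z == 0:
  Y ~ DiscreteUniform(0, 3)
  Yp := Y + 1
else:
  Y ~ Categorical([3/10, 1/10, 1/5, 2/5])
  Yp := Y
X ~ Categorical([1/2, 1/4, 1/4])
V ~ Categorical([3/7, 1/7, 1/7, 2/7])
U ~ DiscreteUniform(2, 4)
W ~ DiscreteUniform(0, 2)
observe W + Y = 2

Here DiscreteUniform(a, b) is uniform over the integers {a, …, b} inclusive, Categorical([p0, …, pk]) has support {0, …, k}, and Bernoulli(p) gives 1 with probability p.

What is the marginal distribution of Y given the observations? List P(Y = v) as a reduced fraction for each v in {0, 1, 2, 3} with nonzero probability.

Enumerate traces; 216 have nonzero weight after conditioning:
  (Z=0, Y=0, X=0, V=0, U=2, W=2) weight 1/504
  (Z=0, Y=0, X=0, V=0, U=3, W=2) weight 1/504
  (Z=0, Y=0, X=0, V=0, U=4, W=2) weight 1/504
  (Z=0, Y=0, X=0, V=1, U=2, W=2) weight 1/1512
  (Z=0, Y=0, X=0, V=1, U=3, W=2) weight 1/1512
  (Z=0, Y=0, X=0, V=1, U=4, W=2) weight 1/1512
  (Z=0, Y=0, X=0, V=2, U=2, W=2) weight 1/1512
  (Z=0, Y=0, X=0, V=2, U=3, W=2) weight 1/1512
  (Z=0, Y=1, X=0, V=0, U=2, W=1) weight 1/504
  (Z=0, Y=2, X=0, V=0, U=2, W=0) weight 1/504
  … 206 more
Group by Y:
  weight(Y=0) = 17/180
  weight(Y=1) = 1/20
  weight(Y=2) = 13/180
Total weight = 17/180 + 1/20 + 13/180 = 13/60
P(Y=0 | obs) = 17/180 / 13/60 = 17/39
P(Y=1 | obs) = 1/20 / 13/60 = 3/13
P(Y=2 | obs) = 13/180 / 13/60 = 1/3

P(Y=0) = 17/39, P(Y=1) = 3/13, P(Y=2) = 1/3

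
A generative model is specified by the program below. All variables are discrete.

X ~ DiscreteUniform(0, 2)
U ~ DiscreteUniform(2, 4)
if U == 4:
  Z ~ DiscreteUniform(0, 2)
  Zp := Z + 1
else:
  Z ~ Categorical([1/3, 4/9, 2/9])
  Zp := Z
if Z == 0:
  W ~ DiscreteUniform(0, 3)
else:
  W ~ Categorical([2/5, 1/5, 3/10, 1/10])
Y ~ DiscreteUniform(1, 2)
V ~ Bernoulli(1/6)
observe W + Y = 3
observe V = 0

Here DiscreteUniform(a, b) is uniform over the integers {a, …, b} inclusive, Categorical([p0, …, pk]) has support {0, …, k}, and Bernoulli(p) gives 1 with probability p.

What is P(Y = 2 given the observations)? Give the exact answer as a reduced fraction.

P(Y = 2 | obs) = 13/30

Enumerate traces; 54 have nonzero weight after conditioning:
  (X=0, U=2, Z=0, W=1, Y=2, V=0) weight 5/1296
  (X=0, U=2, Z=0, W=2, Y=1, V=0) weight 5/1296
  (X=0, U=2, Z=1, W=1, Y=2, V=0) weight 1/243
  (X=0, U=2, Z=1, W=2, Y=1, V=0) weight 1/162
  (X=0, U=2, Z=2, W=1, Y=2, V=0) weight 1/486
  (X=0, U=2, Z=2, W=2, Y=1, V=0) weight 1/324
  (X=0, U=3, Z=0, W=1, Y=2, V=0) weight 5/1296
  (X=0, U=3, Z=0, W=2, Y=1, V=0) weight 5/1296
  … 46 more
Group by Y:
  weight(Y=1) = 17/144
  weight(Y=2) = 13/144
Total weight = 17/144 + 13/144 = 5/24
P(Y=1 | obs) = 17/144 / 5/24 = 17/30
P(Y=2 | obs) = 13/144 / 5/24 = 13/30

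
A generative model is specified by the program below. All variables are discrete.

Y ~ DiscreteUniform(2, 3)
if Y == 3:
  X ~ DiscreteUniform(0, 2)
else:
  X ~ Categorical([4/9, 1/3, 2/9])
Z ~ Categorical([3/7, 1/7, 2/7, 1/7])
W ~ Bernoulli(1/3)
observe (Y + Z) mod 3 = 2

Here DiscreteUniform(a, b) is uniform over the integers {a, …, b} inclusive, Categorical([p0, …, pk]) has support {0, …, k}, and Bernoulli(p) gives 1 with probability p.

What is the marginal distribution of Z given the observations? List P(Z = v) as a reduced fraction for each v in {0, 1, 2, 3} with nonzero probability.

P(Z=0) = 1/2, P(Z=2) = 1/3, P(Z=3) = 1/6

Enumerate traces; 18 have nonzero weight after conditioning:
  (Y=2, X=0, Z=0, W=0) weight 4/63
  (Y=2, X=0, Z=0, W=1) weight 2/63
  (Y=2, X=0, Z=3, W=0) weight 4/189
  (Y=2, X=0, Z=3, W=1) weight 2/189
  (Y=2, X=1, Z=0, W=0) weight 1/21
  (Y=2, X=1, Z=0, W=1) weight 1/42
  (Y=2, X=1, Z=3, W=0) weight 1/63
  (Y=2, X=1, Z=3, W=1) weight 1/126
  (Y=3, X=0, Z=2, W=0) weight 2/63
  … 9 more
Group by Z:
  weight(Z=0) = 3/14
  weight(Z=2) = 1/7
  weight(Z=3) = 1/14
Total weight = 3/14 + 1/7 + 1/14 = 3/7
P(Z=0 | obs) = 3/14 / 3/7 = 1/2
P(Z=2 | obs) = 1/7 / 3/7 = 1/3
P(Z=3 | obs) = 1/14 / 3/7 = 1/6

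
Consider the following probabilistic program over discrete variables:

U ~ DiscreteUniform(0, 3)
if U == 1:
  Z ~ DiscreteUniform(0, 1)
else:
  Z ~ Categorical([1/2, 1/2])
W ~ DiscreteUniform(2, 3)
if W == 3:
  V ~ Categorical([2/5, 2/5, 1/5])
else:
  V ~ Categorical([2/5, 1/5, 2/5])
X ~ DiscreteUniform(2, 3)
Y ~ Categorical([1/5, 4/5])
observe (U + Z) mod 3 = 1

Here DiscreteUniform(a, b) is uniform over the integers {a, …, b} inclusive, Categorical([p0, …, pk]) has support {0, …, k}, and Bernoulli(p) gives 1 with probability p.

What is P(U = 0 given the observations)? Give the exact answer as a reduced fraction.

Enumerate traces; 72 have nonzero weight after conditioning:
  (U=0, Z=1, W=2, V=0, X=2, Y=0) weight 1/400
  (U=0, Z=1, W=2, V=0, X=2, Y=1) weight 1/100
  (U=0, Z=1, W=2, V=0, X=3, Y=0) weight 1/400
  (U=0, Z=1, W=2, V=0, X=3, Y=1) weight 1/100
  (U=0, Z=1, W=2, V=1, X=2, Y=0) weight 1/800
  (U=0, Z=1, W=2, V=1, X=2, Y=1) weight 1/200
  (U=0, Z=1, W=2, V=1, X=3, Y=0) weight 1/800
  (U=0, Z=1, W=2, V=1, X=3, Y=1) weight 1/200
  (U=1, Z=0, W=2, V=0, X=2, Y=0) weight 1/400
  (U=3, Z=1, W=2, V=0, X=2, Y=0) weight 1/400
  … 62 more
Group by U:
  weight(U=0) = 1/8
  weight(U=1) = 1/8
  weight(U=3) = 1/8
Total weight = 1/8 + 1/8 + 1/8 = 3/8
P(U=0 | obs) = 1/8 / 3/8 = 1/3
P(U=1 | obs) = 1/8 / 3/8 = 1/3
P(U=3 | obs) = 1/8 / 3/8 = 1/3

P(U = 0 | obs) = 1/3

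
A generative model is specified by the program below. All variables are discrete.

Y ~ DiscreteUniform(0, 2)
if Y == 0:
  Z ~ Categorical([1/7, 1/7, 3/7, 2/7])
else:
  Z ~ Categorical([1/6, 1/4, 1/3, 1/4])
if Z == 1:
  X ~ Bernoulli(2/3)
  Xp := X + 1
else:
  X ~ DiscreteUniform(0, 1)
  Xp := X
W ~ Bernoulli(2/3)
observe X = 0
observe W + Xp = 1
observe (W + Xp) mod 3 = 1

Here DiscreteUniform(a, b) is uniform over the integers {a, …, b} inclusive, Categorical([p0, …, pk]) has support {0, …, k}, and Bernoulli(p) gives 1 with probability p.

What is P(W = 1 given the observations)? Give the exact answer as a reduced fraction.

Enumerate traces; 12 have nonzero weight after conditioning:
  (Y=0, Z=0, X=0, W=1) weight 1/63
  (Y=0, Z=1, X=0, W=0) weight 1/189
  (Y=0, Z=2, X=0, W=1) weight 1/21
  (Y=0, Z=3, X=0, W=1) weight 2/63
  (Y=1, Z=0, X=0, W=1) weight 1/54
  (Y=1, Z=1, X=0, W=0) weight 1/108
  (Y=1, Z=2, X=0, W=1) weight 1/27
  (Y=1, Z=3, X=0, W=1) weight 1/36
  … 4 more
Group by W:
  weight(W=0) = 1/42
  weight(W=1) = 11/42
Total weight = 1/42 + 11/42 = 2/7
P(W=0 | obs) = 1/42 / 2/7 = 1/12
P(W=1 | obs) = 11/42 / 2/7 = 11/12

P(W = 1 | obs) = 11/12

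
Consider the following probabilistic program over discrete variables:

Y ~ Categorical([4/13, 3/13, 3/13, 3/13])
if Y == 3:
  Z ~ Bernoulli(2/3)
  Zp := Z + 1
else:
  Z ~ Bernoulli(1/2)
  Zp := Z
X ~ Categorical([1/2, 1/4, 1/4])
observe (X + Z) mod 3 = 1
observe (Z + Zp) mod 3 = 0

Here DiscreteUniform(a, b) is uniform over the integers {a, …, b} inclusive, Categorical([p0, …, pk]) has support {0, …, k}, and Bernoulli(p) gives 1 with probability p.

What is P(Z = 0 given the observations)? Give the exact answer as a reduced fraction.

P(Z = 0 | obs) = 5/9

Enumerate traces; 4 have nonzero weight after conditioning:
  (Y=0, Z=0, X=1) weight 1/26
  (Y=1, Z=0, X=1) weight 3/104
  (Y=2, Z=0, X=1) weight 3/104
  (Y=3, Z=1, X=0) weight 1/13
Group by Z:
  weight(Z=0) = 5/52
  weight(Z=1) = 1/13
Total weight = 5/52 + 1/13 = 9/52
P(Z=0 | obs) = 5/52 / 9/52 = 5/9
P(Z=1 | obs) = 1/13 / 9/52 = 4/9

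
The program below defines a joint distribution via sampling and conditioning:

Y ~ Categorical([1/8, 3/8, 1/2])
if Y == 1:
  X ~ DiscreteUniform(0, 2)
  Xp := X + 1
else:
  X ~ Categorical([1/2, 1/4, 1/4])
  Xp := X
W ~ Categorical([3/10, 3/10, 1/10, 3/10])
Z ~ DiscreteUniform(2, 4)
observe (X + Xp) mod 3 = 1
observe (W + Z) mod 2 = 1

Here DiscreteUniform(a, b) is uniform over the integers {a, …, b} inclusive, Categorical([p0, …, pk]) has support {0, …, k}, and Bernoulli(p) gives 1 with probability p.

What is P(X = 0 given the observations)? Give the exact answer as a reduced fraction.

Enumerate traces; 18 have nonzero weight after conditioning:
  (Y=0, X=2, W=0, Z=3) weight 1/320
  (Y=0, X=2, W=1, Z=2) weight 1/320
  (Y=0, X=2, W=1, Z=4) weight 1/320
  (Y=0, X=2, W=2, Z=3) weight 1/960
  (Y=0, X=2, W=3, Z=2) weight 1/320
  (Y=0, X=2, W=3, Z=4) weight 1/320
  (Y=1, X=0, W=0, Z=3) weight 1/80
  (Y=1, X=0, W=1, Z=2) weight 1/80
  … 10 more
Group by X:
  weight(X=0) = 1/15
  weight(X=2) = 1/12
Total weight = 1/15 + 1/12 = 3/20
P(X=0 | obs) = 1/15 / 3/20 = 4/9
P(X=2 | obs) = 1/12 / 3/20 = 5/9

P(X = 0 | obs) = 4/9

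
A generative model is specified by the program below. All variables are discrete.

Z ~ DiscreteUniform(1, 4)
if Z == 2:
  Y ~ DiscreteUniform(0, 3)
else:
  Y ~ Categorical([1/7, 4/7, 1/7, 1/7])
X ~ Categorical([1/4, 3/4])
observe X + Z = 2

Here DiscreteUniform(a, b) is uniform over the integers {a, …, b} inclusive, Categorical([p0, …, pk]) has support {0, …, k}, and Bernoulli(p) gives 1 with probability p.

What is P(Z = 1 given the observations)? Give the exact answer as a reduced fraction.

Enumerate traces; 8 have nonzero weight after conditioning:
  (Z=1, Y=0, X=1) weight 3/112
  (Z=1, Y=1, X=1) weight 3/28
  (Z=1, Y=2, X=1) weight 3/112
  (Z=1, Y=3, X=1) weight 3/112
  (Z=2, Y=0, X=0) weight 1/64
  (Z=2, Y=1, X=0) weight 1/64
  (Z=2, Y=2, X=0) weight 1/64
  (Z=2, Y=3, X=0) weight 1/64
Group by Z:
  weight(Z=1) = 3/16
  weight(Z=2) = 1/16
Total weight = 3/16 + 1/16 = 1/4
P(Z=1 | obs) = 3/16 / 1/4 = 3/4
P(Z=2 | obs) = 1/16 / 1/4 = 1/4

P(Z = 1 | obs) = 3/4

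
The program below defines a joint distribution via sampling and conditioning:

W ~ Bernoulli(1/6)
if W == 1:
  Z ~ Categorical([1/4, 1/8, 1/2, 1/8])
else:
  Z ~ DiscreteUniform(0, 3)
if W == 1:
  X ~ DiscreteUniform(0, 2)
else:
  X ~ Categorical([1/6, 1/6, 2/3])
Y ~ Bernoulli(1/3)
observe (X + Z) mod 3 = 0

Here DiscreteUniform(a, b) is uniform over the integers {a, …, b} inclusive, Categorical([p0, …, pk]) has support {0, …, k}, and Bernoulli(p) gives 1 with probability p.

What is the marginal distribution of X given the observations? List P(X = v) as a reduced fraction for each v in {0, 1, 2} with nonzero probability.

P(X=0) = 13/43, P(X=1) = 9/43, P(X=2) = 21/43

Enumerate traces; 16 have nonzero weight after conditioning:
  (W=0, Z=0, X=0, Y=0) weight 5/216
  (W=0, Z=0, X=0, Y=1) weight 5/432
  (W=0, Z=1, X=2, Y=0) weight 5/54
  (W=0, Z=1, X=2, Y=1) weight 5/108
  (W=0, Z=2, X=1, Y=0) weight 5/216
  (W=0, Z=2, X=1, Y=1) weight 5/432
  (W=0, Z=3, X=0, Y=0) weight 5/216
  (W=0, Z=3, X=0, Y=1) weight 5/432
  … 8 more
Group by X:
  weight(X=0) = 13/144
  weight(X=1) = 1/16
  weight(X=2) = 7/48
Total weight = 13/144 + 1/16 + 7/48 = 43/144
P(X=0 | obs) = 13/144 / 43/144 = 13/43
P(X=1 | obs) = 1/16 / 43/144 = 9/43
P(X=2 | obs) = 7/48 / 43/144 = 21/43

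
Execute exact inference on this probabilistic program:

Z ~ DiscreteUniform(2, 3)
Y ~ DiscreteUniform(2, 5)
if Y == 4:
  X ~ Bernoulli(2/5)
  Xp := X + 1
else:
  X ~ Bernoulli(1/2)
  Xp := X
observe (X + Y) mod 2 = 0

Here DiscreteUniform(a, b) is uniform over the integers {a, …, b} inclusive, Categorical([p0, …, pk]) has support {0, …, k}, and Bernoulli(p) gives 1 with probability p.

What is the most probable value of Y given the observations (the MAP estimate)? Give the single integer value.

Enumerate traces; 8 have nonzero weight after conditioning:
  (Z=2, Y=2, X=0) weight 1/16
  (Z=2, Y=3, X=1) weight 1/16
  (Z=2, Y=4, X=0) weight 3/40
  (Z=2, Y=5, X=1) weight 1/16
  (Z=3, Y=2, X=0) weight 1/16
  (Z=3, Y=3, X=1) weight 1/16
  (Z=3, Y=4, X=0) weight 3/40
  (Z=3, Y=5, X=1) weight 1/16
Group by Y:
  weight(Y=2) = 1/8
  weight(Y=3) = 1/8
  weight(Y=4) = 3/20
  weight(Y=5) = 1/8
Total weight = 1/8 + 1/8 + 3/20 + 1/8 = 21/40
P(Y=2 | obs) = 1/8 / 21/40 = 5/21
P(Y=3 | obs) = 1/8 / 21/40 = 5/21
P(Y=4 | obs) = 3/20 / 21/40 = 2/7
P(Y=5 | obs) = 1/8 / 21/40 = 5/21
argmax = 4

argmax_v P(Y = v | obs) = 4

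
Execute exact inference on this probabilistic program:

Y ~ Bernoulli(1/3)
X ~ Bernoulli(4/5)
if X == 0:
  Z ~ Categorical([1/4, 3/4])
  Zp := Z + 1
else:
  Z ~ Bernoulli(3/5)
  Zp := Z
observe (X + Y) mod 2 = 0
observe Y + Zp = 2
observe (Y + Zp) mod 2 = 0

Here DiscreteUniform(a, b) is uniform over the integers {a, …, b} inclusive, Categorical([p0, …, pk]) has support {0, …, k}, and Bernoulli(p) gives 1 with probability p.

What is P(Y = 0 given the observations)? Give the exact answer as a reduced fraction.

Enumerate traces; 2 have nonzero weight after conditioning:
  (Y=0, X=0, Z=1) weight 1/10
  (Y=1, X=1, Z=1) weight 4/25
Group by Y:
  weight(Y=0) = 1/10
  weight(Y=1) = 4/25
Total weight = 1/10 + 4/25 = 13/50
P(Y=0 | obs) = 1/10 / 13/50 = 5/13
P(Y=1 | obs) = 4/25 / 13/50 = 8/13

P(Y = 0 | obs) = 5/13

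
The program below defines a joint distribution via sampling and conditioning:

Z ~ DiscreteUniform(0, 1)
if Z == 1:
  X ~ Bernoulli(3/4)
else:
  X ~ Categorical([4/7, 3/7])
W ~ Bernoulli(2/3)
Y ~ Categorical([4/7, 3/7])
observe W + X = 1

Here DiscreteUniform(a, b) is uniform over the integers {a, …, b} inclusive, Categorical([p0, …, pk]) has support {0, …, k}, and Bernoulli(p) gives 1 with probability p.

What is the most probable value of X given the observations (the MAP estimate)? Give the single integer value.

Enumerate traces; 8 have nonzero weight after conditioning:
  (Z=0, X=0, W=1, Y=0) weight 16/147
  (Z=0, X=0, W=1, Y=1) weight 4/49
  (Z=0, X=1, W=0, Y=0) weight 2/49
  (Z=0, X=1, W=0, Y=1) weight 3/98
  (Z=1, X=0, W=1, Y=0) weight 1/21
  (Z=1, X=0, W=1, Y=1) weight 1/28
  (Z=1, X=1, W=0, Y=0) weight 1/14
  (Z=1, X=1, W=0, Y=1) weight 3/56
Group by X:
  weight(X=0) = 23/84
  weight(X=1) = 11/56
Total weight = 23/84 + 11/56 = 79/168
P(X=0 | obs) = 23/84 / 79/168 = 46/79
P(X=1 | obs) = 11/56 / 79/168 = 33/79
argmax = 0

argmax_v P(X = v | obs) = 0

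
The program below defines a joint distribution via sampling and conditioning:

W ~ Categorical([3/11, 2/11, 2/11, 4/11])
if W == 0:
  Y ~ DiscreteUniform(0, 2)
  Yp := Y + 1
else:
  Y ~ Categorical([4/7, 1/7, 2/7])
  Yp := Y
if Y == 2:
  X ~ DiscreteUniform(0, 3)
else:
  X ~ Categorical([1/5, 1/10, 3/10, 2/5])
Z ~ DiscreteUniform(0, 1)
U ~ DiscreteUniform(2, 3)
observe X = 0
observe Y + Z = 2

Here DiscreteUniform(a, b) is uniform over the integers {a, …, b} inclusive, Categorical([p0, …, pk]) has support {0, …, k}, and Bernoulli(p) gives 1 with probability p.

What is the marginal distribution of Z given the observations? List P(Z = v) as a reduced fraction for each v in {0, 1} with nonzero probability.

Enumerate traces; 16 have nonzero weight after conditioning:
  (W=0, Y=1, X=0, Z=1, U=2) weight 1/220
  (W=0, Y=1, X=0, Z=1, U=3) weight 1/220
  (W=0, Y=2, X=0, Z=0, U=2) weight 1/176
  (W=0, Y=2, X=0, Z=0, U=3) weight 1/176
  (W=1, Y=1, X=0, Z=1, U=2) weight 1/770
  (W=1, Y=1, X=0, Z=1, U=3) weight 1/770
  (W=1, Y=2, X=0, Z=0, U=2) weight 1/308
  (W=1, Y=2, X=0, Z=0, U=3) weight 1/308
  … 8 more
Group by Z:
  weight(Z=0) = 23/616
  weight(Z=1) = 3/154
Total weight = 23/616 + 3/154 = 5/88
P(Z=0 | obs) = 23/616 / 5/88 = 23/35
P(Z=1 | obs) = 3/154 / 5/88 = 12/35

P(Z=0) = 23/35, P(Z=1) = 12/35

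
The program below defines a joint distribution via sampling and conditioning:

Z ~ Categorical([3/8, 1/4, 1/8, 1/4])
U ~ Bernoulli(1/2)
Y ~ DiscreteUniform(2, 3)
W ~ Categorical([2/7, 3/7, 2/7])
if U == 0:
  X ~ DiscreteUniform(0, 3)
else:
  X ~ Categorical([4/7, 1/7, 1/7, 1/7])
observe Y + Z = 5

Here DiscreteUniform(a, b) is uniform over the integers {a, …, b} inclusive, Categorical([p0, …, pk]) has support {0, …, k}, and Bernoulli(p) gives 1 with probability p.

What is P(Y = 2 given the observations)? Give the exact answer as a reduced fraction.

Enumerate traces; 48 have nonzero weight after conditioning:
  (Z=2, U=0, Y=3, W=0, X=0) weight 1/448
  (Z=2, U=0, Y=3, W=0, X=1) weight 1/448
  (Z=2, U=0, Y=3, W=0, X=2) weight 1/448
  (Z=2, U=0, Y=3, W=0, X=3) weight 1/448
  (Z=2, U=0, Y=3, W=1, X=0) weight 3/896
  (Z=2, U=0, Y=3, W=1, X=1) weight 3/896
  (Z=2, U=0, Y=3, W=1, X=2) weight 3/896
  (Z=2, U=0, Y=3, W=1, X=3) weight 3/896
  (Z=3, U=0, Y=2, W=0, X=0) weight 1/224
  … 39 more
Group by Y:
  weight(Y=2) = 1/8
  weight(Y=3) = 1/16
Total weight = 1/8 + 1/16 = 3/16
P(Y=2 | obs) = 1/8 / 3/16 = 2/3
P(Y=3 | obs) = 1/16 / 3/16 = 1/3

P(Y = 2 | obs) = 2/3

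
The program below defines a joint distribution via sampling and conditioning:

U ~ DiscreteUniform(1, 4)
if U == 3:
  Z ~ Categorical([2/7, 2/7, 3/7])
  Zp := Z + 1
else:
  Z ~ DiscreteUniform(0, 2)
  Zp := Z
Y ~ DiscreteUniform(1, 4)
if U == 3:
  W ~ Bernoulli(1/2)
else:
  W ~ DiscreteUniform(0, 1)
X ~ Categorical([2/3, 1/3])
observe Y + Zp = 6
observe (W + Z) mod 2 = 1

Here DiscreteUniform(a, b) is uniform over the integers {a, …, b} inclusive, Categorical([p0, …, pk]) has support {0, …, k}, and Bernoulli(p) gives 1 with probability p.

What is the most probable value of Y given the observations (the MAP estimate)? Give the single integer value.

Enumerate traces; 10 have nonzero weight after conditioning:
  (U=1, Z=2, Y=4, W=1, X=0) weight 1/144
  (U=1, Z=2, Y=4, W=1, X=1) weight 1/288
  (U=2, Z=2, Y=4, W=1, X=0) weight 1/144
  (U=2, Z=2, Y=4, W=1, X=1) weight 1/288
  (U=3, Z=1, Y=4, W=0, X=0) weight 1/168
  (U=3, Z=1, Y=4, W=0, X=1) weight 1/336
  (U=3, Z=2, Y=3, W=1, X=0) weight 1/112
  (U=3, Z=2, Y=3, W=1, X=1) weight 1/224
  … 2 more
Group by Y:
  weight(Y=3) = 3/224
  weight(Y=4) = 9/224
Total weight = 3/224 + 9/224 = 3/56
P(Y=3 | obs) = 3/224 / 3/56 = 1/4
P(Y=4 | obs) = 9/224 / 3/56 = 3/4
argmax = 4

argmax_v P(Y = v | obs) = 4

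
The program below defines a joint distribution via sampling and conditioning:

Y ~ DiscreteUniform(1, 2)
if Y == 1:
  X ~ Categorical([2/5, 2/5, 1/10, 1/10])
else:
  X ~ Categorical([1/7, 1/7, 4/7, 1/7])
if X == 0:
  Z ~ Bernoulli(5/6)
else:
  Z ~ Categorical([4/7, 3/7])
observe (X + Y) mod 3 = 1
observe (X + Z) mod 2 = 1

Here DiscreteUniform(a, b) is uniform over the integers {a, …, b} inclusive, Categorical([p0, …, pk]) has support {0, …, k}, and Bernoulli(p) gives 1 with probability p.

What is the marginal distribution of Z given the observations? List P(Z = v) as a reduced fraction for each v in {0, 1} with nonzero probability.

Enumerate traces; 3 have nonzero weight after conditioning:
  (Y=1, X=0, Z=1) weight 1/6
  (Y=1, X=3, Z=0) weight 1/35
  (Y=2, X=2, Z=1) weight 6/49
Group by Z:
  weight(Z=0) = 1/35
  weight(Z=1) = 85/294
Total weight = 1/35 + 85/294 = 467/1470
P(Z=0 | obs) = 1/35 / 467/1470 = 42/467
P(Z=1 | obs) = 85/294 / 467/1470 = 425/467

P(Z=0) = 42/467, P(Z=1) = 425/467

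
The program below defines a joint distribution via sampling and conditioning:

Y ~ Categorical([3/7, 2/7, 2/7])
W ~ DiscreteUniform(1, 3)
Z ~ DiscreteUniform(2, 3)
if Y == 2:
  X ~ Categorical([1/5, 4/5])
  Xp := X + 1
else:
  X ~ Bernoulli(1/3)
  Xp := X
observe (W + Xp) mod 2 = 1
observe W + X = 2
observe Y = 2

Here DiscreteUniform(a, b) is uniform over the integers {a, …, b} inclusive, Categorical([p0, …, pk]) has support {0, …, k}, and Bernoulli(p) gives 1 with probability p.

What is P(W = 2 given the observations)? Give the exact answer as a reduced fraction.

P(W = 2 | obs) = 1/5

Enumerate traces; 4 have nonzero weight after conditioning:
  (Y=2, W=1, Z=2, X=1) weight 4/105
  (Y=2, W=1, Z=3, X=1) weight 4/105
  (Y=2, W=2, Z=2, X=0) weight 1/105
  (Y=2, W=2, Z=3, X=0) weight 1/105
Group by W:
  weight(W=1) = 8/105
  weight(W=2) = 2/105
Total weight = 8/105 + 2/105 = 2/21
P(W=1 | obs) = 8/105 / 2/21 = 4/5
P(W=2 | obs) = 2/105 / 2/21 = 1/5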